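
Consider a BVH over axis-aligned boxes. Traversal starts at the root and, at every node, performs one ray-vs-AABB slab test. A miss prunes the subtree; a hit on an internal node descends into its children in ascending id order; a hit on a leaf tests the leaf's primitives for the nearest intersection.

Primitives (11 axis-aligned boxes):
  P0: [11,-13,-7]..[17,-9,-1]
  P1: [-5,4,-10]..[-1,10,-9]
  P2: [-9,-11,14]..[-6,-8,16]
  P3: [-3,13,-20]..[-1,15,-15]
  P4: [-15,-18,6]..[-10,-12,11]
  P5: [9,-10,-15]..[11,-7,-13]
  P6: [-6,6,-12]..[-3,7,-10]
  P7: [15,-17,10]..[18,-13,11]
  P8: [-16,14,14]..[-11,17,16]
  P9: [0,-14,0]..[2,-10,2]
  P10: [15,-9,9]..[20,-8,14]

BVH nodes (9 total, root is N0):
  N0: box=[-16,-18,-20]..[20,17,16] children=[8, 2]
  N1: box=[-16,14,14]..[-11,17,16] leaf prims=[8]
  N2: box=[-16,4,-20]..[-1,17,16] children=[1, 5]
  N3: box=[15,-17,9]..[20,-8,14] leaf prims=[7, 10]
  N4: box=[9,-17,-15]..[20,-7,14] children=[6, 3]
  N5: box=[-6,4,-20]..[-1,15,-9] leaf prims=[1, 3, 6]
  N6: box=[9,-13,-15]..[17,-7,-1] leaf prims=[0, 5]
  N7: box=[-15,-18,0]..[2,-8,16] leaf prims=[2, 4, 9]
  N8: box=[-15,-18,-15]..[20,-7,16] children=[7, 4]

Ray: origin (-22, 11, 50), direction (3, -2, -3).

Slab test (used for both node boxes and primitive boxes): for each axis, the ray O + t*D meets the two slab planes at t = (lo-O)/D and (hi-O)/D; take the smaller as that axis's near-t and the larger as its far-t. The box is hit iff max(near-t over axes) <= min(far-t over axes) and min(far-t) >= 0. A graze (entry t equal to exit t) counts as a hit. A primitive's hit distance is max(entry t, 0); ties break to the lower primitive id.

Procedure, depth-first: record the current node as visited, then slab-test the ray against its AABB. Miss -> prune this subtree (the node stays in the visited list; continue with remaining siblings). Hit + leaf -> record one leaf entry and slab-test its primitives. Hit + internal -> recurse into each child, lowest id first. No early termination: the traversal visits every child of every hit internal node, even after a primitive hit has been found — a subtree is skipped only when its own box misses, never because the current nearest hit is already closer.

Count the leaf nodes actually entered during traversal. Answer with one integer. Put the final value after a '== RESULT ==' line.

Trace the traversal:
N0 x:[2,14] y:[-3,29/2] z:[34/3,70/3] -> hit [34/3,14], descend [2, 8]
  N2 x:[2,7] y:[-3,7/2] z:[34/3,70/3] -> miss, prune
  N8 x:[7/3,14] y:[9,29/2] z:[34/3,65/3] -> hit [34/3,14], descend [4, 7]
    N4 x:[31/3,14] y:[9,14] z:[12,65/3] -> hit [12,14], descend [3, 6]
      N3 x:[37/3,14] y:[19/2,14] z:[12,41/3] -> hit [37/3,41/3] leaf, test {P7@t=13, P10(miss)}
      N6 x:[31/3,13] y:[9,12] z:[17,65/3] -> miss, prune
    N7 x:[7/3,8] y:[19/2,29/2] z:[34/3,50/3] -> miss, prune

order=[0, 2, 8, 4, 3, 6, 7]  |boxes|=7  |leaves|=1  hit=P7

== RESULT ==
1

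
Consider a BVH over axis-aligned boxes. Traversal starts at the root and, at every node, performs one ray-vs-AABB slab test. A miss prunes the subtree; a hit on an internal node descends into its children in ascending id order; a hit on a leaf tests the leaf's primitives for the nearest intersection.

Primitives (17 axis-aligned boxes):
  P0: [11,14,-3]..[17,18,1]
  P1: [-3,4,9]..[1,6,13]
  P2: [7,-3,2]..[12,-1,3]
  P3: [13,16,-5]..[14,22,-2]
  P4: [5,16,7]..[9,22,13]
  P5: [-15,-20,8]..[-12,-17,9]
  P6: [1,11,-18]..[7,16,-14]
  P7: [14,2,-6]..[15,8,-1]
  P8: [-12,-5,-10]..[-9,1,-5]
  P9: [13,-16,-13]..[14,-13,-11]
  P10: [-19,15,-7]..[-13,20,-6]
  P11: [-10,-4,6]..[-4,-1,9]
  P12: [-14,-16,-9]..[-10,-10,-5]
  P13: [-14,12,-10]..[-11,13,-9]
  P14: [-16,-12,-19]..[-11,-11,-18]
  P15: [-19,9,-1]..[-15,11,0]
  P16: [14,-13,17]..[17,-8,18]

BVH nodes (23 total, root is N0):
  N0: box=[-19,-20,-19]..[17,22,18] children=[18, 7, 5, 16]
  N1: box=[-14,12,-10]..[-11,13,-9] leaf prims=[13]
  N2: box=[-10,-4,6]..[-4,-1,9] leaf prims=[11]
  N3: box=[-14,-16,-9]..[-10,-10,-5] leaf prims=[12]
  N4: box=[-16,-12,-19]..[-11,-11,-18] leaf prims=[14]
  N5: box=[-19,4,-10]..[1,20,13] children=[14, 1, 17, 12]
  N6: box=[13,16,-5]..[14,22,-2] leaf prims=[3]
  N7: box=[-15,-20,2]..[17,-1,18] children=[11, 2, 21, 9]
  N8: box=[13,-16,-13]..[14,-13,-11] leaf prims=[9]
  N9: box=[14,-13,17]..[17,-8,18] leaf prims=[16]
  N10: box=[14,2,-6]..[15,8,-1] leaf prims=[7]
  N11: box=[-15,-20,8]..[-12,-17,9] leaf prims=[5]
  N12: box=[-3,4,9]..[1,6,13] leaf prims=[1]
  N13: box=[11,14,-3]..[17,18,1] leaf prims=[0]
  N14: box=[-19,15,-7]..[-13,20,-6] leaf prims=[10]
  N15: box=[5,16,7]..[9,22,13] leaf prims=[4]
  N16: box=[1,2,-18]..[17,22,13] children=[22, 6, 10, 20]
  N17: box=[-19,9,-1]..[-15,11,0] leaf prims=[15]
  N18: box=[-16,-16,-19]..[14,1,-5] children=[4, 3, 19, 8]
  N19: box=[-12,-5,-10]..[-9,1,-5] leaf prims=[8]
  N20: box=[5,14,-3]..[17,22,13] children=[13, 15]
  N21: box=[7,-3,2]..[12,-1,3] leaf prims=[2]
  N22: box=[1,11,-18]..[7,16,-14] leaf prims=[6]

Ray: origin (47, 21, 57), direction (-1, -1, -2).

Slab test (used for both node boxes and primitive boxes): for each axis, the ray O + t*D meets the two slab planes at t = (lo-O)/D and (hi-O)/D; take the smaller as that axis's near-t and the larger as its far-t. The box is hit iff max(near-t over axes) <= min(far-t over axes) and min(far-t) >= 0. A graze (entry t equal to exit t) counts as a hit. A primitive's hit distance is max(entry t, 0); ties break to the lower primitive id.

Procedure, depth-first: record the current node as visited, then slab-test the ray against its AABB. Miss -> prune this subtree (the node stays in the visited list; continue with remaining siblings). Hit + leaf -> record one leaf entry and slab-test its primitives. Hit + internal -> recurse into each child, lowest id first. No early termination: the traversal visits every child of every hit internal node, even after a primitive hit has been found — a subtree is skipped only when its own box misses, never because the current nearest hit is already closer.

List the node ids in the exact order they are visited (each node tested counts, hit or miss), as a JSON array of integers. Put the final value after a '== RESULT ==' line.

Trace the traversal:
N0 x:[30,66] y:[-1,41] z:[39/2,38] -> hit [30,38], descend [5, 7, 16, 18]
  N5 x:[46,66] y:[1,17] z:[22,67/2] -> miss, prune
  N7 x:[30,62] y:[22,41] z:[39/2,55/2] -> miss, prune
  N16 x:[30,46] y:[-1,19] z:[22,75/2] -> miss, prune
  N18 x:[33,63] y:[20,37] z:[31,38] -> hit [33,37], descend [3, 4, 8, 19]
    N3 x:[57,61] y:[31,37] z:[31,33] -> miss, prune
    N4 x:[58,63] y:[32,33] z:[75/2,38] -> miss, prune
    N8 x:[33,34] y:[34,37] z:[34,35] -> hit [34,34] leaf, test {P9@t=34}
    N19 x:[56,59] y:[20,26] z:[31,67/2] -> miss, prune

Summary -> nodes [0, 5, 7, 16, 18, 3, 4, 8, 19]; box-tests=9; leaf-entries=1; first=P9

== RESULT ==
[0, 5, 7, 16, 18, 3, 4, 8, 19]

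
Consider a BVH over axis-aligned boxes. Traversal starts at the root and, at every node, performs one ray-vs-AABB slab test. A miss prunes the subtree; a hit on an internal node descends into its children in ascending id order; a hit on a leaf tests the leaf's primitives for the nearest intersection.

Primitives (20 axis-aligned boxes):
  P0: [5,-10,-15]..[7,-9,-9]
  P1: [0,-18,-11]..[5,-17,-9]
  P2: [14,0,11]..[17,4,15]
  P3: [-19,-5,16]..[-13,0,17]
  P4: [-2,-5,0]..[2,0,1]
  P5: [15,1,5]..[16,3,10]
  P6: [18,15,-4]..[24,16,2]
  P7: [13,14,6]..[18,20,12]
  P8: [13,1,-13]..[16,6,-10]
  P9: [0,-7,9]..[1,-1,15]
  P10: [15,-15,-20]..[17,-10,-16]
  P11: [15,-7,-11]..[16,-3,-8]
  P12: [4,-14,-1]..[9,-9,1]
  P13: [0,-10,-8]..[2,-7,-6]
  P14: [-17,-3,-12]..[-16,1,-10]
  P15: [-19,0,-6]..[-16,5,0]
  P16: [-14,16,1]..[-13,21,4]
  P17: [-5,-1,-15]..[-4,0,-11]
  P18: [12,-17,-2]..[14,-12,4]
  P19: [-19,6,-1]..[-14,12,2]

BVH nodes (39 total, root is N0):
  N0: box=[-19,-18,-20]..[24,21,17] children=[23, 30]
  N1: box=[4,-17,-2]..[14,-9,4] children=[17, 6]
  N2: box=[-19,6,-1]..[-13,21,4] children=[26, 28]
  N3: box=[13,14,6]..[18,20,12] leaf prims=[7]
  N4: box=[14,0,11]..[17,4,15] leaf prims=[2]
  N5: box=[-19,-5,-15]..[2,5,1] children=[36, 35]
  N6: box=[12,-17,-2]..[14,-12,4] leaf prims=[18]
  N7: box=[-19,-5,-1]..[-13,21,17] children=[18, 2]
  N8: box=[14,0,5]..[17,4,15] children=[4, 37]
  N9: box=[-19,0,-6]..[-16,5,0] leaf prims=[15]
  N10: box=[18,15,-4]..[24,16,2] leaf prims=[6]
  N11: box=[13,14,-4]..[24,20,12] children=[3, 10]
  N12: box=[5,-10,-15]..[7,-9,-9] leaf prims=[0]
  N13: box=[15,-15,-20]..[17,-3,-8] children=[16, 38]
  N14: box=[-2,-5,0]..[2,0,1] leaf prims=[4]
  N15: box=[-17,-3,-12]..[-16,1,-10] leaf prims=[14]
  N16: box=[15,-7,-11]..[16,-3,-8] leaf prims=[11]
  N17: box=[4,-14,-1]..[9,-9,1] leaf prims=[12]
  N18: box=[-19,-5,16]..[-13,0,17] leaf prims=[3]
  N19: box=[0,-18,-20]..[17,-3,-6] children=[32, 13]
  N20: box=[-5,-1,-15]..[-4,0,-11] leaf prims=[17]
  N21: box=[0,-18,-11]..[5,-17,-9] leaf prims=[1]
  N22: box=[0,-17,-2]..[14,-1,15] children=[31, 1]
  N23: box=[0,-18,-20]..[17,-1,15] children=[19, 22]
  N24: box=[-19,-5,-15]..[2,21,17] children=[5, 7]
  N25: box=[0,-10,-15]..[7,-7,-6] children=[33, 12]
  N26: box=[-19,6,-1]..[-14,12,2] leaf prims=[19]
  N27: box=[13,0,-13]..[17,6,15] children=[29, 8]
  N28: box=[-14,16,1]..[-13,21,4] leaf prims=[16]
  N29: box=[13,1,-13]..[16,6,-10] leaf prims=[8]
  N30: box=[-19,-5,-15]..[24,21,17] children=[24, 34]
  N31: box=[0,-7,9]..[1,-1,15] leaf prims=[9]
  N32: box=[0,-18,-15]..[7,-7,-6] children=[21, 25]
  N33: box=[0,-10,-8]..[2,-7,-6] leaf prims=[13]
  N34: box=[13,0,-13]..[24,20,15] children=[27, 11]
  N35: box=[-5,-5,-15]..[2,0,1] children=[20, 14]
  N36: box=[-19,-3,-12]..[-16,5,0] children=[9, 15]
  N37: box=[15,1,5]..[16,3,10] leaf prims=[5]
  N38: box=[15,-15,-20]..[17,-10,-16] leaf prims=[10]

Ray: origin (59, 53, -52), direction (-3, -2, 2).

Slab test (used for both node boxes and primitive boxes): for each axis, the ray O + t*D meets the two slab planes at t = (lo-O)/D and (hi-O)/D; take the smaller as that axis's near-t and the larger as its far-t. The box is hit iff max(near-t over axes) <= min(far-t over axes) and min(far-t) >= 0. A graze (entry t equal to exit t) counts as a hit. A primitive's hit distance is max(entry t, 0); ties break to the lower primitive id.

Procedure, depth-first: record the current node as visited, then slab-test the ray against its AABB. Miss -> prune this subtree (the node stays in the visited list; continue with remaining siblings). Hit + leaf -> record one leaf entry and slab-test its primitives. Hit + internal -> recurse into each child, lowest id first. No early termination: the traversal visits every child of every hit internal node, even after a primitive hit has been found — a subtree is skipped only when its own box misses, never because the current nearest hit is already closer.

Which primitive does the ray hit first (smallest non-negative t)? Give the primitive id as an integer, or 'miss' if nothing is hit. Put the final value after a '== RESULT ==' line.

Traverse from the root:
N0 x:[35/3,26] y:[16,71/2] z:[16,69/2] -> hit [16,26], descend [23, 30]
  N23 x:[14,59/3] y:[27,71/2] z:[16,67/2] -> miss, prune
  N30 x:[35/3,26] y:[16,29] z:[37/2,69/2] -> hit [37/2,26], descend [24, 34]
    N24 x:[19,26] y:[16,29] z:[37/2,69/2] -> hit [19,26], descend [5, 7]
      N5 x:[19,26] y:[24,29] z:[37/2,53/2] -> hit [24,26], descend [35, 36]
        N35 x:[19,64/3] y:[53/2,29] z:[37/2,53/2] -> miss, prune
        N36 x:[25,26] y:[24,28] z:[20,26] -> hit [25,26], descend [9, 15]
          N9 x:[25,26] y:[24,53/2] z:[23,26] -> hit [25,26] leaf, test {P15@t=25}
          N15 x:[25,76/3] y:[26,28] z:[20,21] -> miss, prune
      N7 x:[24,26] y:[16,29] z:[51/2,69/2] -> hit [51/2,26], descend [2, 18]
        N2 x:[24,26] y:[16,47/2] z:[51/2,28] -> miss, prune
        N18 x:[24,26] y:[53/2,29] z:[34,69/2] -> miss, prune
    N34 x:[35/3,46/3] y:[33/2,53/2] z:[39/2,67/2] -> miss, prune

13 AABB tests over nodes [0, 23, 30, 24, 5, 35, 36, 9, 15, 7, 2, 18, 34]; 1 leaf entered; closest P15.

== RESULT ==
15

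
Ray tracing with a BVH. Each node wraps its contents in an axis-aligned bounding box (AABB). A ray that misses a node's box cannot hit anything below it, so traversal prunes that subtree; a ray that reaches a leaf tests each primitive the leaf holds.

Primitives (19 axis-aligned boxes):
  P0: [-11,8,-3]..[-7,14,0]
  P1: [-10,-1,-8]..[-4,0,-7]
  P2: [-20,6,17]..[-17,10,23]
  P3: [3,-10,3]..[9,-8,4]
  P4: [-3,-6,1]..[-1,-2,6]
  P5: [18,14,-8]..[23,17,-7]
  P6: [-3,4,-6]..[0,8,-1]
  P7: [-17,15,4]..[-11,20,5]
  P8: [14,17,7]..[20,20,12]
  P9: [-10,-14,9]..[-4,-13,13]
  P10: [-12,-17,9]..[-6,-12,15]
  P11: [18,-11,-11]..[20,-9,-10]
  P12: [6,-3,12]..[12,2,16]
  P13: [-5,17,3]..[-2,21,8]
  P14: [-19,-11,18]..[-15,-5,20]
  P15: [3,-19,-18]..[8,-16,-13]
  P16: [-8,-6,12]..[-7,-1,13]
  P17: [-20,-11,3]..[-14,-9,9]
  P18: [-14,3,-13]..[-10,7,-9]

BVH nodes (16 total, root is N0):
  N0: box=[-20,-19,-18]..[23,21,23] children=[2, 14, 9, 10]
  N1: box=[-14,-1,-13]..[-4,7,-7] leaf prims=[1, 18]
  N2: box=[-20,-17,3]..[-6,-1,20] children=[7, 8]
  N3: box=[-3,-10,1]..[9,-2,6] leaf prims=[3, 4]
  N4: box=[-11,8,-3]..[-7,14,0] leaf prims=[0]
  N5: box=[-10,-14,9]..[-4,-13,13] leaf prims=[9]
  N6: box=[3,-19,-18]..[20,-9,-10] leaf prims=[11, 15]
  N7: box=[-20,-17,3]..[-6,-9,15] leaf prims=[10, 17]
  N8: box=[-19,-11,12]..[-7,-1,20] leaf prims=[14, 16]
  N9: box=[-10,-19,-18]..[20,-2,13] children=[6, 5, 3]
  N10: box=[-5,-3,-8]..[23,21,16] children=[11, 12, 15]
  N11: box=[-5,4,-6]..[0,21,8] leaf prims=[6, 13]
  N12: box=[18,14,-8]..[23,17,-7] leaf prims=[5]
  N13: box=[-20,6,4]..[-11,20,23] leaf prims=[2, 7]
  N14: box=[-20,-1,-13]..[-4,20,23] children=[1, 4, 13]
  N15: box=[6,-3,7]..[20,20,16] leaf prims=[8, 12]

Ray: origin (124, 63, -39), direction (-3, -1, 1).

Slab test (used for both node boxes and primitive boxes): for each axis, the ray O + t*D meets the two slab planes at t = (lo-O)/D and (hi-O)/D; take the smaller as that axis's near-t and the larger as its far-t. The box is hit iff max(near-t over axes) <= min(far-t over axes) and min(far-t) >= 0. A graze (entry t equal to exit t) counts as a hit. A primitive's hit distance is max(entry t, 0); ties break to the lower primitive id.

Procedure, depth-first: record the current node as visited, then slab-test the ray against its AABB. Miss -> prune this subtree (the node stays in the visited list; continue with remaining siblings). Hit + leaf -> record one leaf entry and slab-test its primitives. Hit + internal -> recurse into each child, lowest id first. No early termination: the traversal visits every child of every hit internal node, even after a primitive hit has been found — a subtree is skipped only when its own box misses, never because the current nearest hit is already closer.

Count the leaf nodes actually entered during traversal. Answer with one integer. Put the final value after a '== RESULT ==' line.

Walk:
N0 x:[101/3,48] y:[42,82] z:[21,62] -> hit [42,48], descend [2, 9, 10, 14]
  N2 x:[130/3,48] y:[64,80] z:[42,59] -> miss, prune
  N9 x:[104/3,134/3] y:[65,82] z:[21,52] -> miss, prune
  N10 x:[101/3,43] y:[42,66] z:[31,55] -> hit [42,43], descend [11, 12, 15]
    N11 x:[124/3,43] y:[42,59] z:[33,47] -> hit [42,43] leaf, test {P6(miss), P13@t=42}
    N12 x:[101/3,106/3] y:[46,49] z:[31,32] -> miss, prune
    N15 x:[104/3,118/3] y:[43,66] z:[46,55] -> miss, prune
  N14 x:[128/3,48] y:[43,64] z:[26,62] -> hit [43,48], descend [1, 4, 13]
    N1 x:[128/3,46] y:[56,64] z:[26,32] -> miss, prune
    N4 x:[131/3,45] y:[49,55] z:[36,39] -> miss, prune
    N13 x:[45,48] y:[43,57] z:[43,62] -> hit [45,48] leaf, test {P2(miss), P7(miss)}

order=[0, 2, 9, 10, 11, 12, 15, 14, 1, 4, 13]  |boxes|=11  |leaves|=2  hit=P13

== RESULT ==
2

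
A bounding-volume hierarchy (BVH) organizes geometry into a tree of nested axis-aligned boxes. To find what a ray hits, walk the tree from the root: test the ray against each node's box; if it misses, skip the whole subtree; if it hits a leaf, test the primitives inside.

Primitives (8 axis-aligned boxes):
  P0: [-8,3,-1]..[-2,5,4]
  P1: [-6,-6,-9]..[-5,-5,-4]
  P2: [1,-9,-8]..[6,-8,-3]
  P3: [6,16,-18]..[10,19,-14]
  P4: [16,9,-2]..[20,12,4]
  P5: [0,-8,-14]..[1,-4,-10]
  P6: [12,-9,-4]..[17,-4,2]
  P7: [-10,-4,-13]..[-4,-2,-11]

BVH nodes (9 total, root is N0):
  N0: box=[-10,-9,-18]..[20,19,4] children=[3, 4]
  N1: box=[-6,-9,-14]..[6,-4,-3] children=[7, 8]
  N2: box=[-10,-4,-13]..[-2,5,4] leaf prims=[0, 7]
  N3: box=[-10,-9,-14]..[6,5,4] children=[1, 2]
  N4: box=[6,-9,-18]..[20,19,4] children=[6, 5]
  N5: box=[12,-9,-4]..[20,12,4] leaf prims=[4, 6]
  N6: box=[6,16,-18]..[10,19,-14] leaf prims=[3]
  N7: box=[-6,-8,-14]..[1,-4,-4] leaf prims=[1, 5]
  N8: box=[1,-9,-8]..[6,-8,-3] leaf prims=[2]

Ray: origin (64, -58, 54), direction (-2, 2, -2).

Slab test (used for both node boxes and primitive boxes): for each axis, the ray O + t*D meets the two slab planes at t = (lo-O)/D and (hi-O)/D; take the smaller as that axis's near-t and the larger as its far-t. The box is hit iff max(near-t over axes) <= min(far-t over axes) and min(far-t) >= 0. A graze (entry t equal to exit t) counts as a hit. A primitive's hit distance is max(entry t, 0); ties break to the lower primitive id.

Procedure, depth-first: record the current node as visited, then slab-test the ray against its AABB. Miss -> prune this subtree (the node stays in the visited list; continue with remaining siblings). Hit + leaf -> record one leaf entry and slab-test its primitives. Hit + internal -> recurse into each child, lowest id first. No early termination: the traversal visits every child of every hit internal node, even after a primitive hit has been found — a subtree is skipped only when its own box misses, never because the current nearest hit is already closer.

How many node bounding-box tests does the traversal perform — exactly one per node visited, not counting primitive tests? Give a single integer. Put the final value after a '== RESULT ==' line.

Walk:
N0 x:[22,37] y:[49/2,77/2] z:[25,36] -> hit [25,36], descend [3, 4]
  N3 x:[29,37] y:[49/2,63/2] z:[25,34] -> hit [29,63/2], descend [1, 2]
    N1 x:[29,35] y:[49/2,27] z:[57/2,34] -> miss, prune
    N2 x:[33,37] y:[27,63/2] z:[25,67/2] -> miss, prune
  N4 x:[22,29] y:[49/2,77/2] z:[25,36] -> hit [25,29], descend [5, 6]
    N5 x:[22,26] y:[49/2,35] z:[25,29] -> hit [25,26] leaf, test {P4(miss), P6@t=26}
    N6 x:[27,29] y:[37,77/2] z:[34,36] -> miss, prune

7 AABB tests over nodes [0, 3, 1, 2, 4, 5, 6]; 1 leaf entered; closest P6.

== RESULT ==
7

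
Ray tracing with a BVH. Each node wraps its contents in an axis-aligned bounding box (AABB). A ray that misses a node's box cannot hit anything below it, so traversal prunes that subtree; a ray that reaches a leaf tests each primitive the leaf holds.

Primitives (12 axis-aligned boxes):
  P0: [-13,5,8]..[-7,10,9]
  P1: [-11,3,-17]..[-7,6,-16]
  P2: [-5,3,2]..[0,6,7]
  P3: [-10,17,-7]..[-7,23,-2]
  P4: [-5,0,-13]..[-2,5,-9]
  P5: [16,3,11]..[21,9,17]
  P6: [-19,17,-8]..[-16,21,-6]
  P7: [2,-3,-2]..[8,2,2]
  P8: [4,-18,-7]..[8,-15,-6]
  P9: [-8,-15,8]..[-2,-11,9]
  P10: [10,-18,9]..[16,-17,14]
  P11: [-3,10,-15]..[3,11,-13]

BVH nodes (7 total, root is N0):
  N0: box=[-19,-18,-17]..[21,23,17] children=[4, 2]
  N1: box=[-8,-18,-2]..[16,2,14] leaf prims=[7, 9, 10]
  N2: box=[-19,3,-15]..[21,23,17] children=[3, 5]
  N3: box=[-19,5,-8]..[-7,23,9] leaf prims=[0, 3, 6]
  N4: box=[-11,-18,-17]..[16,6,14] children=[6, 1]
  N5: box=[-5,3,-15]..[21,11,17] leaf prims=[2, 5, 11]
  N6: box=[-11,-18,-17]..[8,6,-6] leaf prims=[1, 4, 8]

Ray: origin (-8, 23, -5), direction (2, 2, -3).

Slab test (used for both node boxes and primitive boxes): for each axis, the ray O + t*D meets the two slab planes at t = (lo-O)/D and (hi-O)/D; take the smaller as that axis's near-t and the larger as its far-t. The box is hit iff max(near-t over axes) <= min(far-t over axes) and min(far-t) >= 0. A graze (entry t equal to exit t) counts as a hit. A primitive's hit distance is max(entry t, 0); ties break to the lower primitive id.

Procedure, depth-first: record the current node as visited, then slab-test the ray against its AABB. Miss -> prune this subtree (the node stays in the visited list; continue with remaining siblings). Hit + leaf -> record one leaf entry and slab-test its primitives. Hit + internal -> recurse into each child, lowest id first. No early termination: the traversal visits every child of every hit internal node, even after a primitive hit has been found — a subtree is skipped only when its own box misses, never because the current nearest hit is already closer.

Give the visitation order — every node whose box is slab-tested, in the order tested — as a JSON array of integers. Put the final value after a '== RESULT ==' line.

Trace the traversal:
N0 x:[-11/2,29/2] y:[-41/2,0] z:[-22/3,4] -> hit [-11/2,0], descend [2, 4]
  N2 x:[-11/2,29/2] y:[-10,0] z:[-22/3,10/3] -> hit [-11/2,0], descend [3, 5]
    N3 x:[-11/2,1/2] y:[-9,0] z:[-14/3,1] -> hit [-14/3,0] leaf, test {P0(miss), P3@t=0, P6(miss)}
    N5 x:[3/2,29/2] y:[-10,-6] z:[-22/3,10/3] -> miss, prune
  N4 x:[-3/2,12] y:[-41/2,-17/2] z:[-19/3,4] -> miss, prune

Summary -> nodes [0, 2, 3, 5, 4]; box-tests=5; leaf-entries=1; first=P3

== RESULT ==
[0, 2, 3, 5, 4]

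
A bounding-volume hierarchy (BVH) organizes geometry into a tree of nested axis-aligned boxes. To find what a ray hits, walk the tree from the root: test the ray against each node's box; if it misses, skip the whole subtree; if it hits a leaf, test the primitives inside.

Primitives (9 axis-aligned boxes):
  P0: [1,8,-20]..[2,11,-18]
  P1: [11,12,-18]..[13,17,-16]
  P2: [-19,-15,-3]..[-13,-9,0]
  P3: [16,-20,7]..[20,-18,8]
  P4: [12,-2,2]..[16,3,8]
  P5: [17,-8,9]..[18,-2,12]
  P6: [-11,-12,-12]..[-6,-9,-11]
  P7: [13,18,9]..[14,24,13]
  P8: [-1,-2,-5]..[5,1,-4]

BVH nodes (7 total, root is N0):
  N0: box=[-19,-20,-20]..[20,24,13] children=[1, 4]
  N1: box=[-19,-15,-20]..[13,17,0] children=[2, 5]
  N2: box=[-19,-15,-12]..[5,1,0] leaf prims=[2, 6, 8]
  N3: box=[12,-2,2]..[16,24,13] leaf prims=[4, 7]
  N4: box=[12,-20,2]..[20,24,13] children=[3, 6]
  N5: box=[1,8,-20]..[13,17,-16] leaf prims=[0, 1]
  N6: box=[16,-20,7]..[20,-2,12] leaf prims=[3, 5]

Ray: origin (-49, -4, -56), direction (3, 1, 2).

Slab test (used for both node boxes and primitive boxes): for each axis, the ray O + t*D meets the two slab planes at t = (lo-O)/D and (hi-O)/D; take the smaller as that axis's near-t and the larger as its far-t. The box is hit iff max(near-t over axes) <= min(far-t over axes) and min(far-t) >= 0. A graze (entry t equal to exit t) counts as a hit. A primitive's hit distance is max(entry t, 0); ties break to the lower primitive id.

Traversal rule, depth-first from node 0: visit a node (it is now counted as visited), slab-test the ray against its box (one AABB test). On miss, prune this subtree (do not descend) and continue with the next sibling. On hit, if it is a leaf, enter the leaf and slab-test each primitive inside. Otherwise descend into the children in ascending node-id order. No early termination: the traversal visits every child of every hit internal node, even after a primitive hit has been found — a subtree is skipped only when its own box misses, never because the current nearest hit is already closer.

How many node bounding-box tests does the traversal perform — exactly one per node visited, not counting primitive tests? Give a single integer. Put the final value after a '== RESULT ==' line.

Traverse from the root:
N0 x:[10,23] y:[-16,28] z:[18,69/2] -> hit [18,23], descend [1, 4]
  N1 x:[10,62/3] y:[-11,21] z:[18,28] -> hit [18,62/3], descend [2, 5]
    N2 x:[10,18] y:[-11,5] z:[22,28] -> miss, prune
    N5 x:[50/3,62/3] y:[12,21] z:[18,20] -> hit [18,20] leaf, test {P0(miss), P1@t=20}
  N4 x:[61/3,23] y:[-16,28] z:[29,69/2] -> miss, prune

5 AABB tests over nodes [0, 1, 2, 5, 4]; 1 leaf entered; closest P1.

== RESULT ==
5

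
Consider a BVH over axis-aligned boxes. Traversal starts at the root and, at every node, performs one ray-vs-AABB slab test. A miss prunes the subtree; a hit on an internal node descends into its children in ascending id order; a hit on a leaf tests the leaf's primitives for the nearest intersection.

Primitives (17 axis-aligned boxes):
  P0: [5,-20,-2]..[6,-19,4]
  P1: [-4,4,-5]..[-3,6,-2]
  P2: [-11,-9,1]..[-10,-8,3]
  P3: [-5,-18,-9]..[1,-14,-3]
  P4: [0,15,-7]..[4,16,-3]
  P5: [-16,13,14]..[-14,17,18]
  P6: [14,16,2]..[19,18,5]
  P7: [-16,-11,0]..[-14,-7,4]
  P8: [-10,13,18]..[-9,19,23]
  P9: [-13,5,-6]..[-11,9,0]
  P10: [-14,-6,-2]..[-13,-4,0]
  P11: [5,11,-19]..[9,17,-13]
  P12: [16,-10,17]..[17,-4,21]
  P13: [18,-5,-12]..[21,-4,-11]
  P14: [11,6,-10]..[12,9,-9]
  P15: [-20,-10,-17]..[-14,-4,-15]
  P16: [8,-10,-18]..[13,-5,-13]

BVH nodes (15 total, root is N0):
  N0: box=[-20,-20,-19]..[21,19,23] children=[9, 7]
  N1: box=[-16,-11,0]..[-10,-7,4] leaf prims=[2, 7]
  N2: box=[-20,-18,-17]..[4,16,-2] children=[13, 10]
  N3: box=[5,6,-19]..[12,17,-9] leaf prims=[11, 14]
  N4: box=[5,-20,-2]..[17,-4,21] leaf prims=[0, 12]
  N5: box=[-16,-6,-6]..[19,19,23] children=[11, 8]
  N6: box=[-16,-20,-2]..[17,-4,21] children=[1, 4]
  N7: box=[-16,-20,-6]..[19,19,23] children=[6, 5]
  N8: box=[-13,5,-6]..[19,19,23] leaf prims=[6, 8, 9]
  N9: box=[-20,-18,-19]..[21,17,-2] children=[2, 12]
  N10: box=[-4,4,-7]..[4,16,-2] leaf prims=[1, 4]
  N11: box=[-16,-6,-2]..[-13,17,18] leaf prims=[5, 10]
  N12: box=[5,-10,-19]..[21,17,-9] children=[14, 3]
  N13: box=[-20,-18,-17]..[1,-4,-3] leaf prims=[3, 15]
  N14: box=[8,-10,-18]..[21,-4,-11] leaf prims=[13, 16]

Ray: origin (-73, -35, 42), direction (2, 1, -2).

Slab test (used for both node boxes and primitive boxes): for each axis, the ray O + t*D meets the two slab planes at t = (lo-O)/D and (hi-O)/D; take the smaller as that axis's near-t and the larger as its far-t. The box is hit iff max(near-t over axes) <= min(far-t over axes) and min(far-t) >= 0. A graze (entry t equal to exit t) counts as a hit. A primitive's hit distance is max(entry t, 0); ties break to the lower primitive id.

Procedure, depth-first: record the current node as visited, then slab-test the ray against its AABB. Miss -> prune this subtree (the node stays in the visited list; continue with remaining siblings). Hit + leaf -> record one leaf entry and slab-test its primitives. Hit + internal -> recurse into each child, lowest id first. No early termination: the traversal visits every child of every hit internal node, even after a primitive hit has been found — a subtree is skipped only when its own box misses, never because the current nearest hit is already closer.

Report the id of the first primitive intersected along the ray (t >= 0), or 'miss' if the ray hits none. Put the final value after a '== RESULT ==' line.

Trace the traversal:
N0 x:[53/2,47] y:[15,54] z:[19/2,61/2] -> hit [53/2,61/2], descend [7, 9]
  N7 x:[57/2,46] y:[15,54] z:[19/2,24] -> miss, prune
  N9 x:[53/2,47] y:[17,52] z:[22,61/2] -> hit [53/2,61/2], descend [2, 12]
    N2 x:[53/2,77/2] y:[17,51] z:[22,59/2] -> hit [53/2,59/2], descend [10, 13]
      N10 x:[69/2,77/2] y:[39,51] z:[22,49/2] -> miss, prune
      N13 x:[53/2,37] y:[17,31] z:[45/2,59/2] -> hit [53/2,59/2] leaf, test {P3(miss), P15@t=57/2}
    N12 x:[39,47] y:[25,52] z:[51/2,61/2] -> miss, prune

7 AABB tests over nodes [0, 7, 9, 2, 10, 13, 12]; 1 leaf entered; closest P15.

== RESULT ==
15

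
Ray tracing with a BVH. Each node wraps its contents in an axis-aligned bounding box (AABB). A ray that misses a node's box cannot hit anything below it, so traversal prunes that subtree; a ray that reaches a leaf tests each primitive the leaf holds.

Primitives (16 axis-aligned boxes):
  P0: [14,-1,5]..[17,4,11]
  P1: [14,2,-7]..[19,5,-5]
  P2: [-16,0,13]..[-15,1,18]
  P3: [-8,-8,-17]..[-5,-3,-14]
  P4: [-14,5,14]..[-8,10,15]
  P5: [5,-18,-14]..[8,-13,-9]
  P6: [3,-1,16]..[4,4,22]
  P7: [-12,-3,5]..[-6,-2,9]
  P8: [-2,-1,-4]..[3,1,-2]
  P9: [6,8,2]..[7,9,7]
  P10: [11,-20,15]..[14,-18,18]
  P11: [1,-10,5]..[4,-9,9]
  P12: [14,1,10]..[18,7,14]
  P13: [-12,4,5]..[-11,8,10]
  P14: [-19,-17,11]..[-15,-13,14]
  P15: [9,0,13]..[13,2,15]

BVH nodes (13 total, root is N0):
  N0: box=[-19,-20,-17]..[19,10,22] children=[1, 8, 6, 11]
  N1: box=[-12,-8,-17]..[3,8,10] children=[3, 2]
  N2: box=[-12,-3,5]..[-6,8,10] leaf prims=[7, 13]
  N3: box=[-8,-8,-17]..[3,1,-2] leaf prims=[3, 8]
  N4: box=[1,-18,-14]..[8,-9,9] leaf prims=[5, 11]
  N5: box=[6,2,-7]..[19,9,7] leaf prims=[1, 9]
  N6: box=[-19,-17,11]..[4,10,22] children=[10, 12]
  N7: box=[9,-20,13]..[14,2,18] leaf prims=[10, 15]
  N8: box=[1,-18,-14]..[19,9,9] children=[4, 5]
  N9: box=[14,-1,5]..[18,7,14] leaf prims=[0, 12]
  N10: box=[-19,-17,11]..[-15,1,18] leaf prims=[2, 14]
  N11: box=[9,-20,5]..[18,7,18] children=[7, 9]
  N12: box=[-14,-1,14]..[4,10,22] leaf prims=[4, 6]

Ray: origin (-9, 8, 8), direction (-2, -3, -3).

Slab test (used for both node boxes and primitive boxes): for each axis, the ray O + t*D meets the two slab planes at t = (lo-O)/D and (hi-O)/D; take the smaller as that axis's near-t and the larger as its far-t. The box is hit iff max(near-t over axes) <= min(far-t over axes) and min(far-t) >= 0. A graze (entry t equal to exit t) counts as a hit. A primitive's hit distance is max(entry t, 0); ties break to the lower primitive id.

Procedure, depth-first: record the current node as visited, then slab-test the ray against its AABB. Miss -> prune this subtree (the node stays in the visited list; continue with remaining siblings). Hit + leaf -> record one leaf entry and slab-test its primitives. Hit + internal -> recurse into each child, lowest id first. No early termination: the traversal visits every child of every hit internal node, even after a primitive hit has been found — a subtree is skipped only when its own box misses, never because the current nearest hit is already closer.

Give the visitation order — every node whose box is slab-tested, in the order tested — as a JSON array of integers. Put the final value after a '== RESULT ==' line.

Walk:
N0 x:[-14,5] y:[-2/3,28/3] z:[-14/3,25/3] -> hit [-2/3,5], descend [1, 6, 8, 11]
  N1 x:[-6,3/2] y:[0,16/3] z:[-2/3,25/3] -> hit [0,3/2], descend [2, 3]
    N2 x:[-3/2,3/2] y:[0,11/3] z:[-2/3,1] -> hit [0,1] leaf, test {P7(miss), P13@t=1}
    N3 x:[-6,-1/2] y:[7/3,16/3] z:[10/3,25/3] -> miss, prune
  N6 x:[-13/2,5] y:[-2/3,25/3] z:[-14/3,-1] -> miss, prune
  N8 x:[-14,-5] y:[-1/3,26/3] z:[-1/3,22/3] -> miss, prune
  N11 x:[-27/2,-9] y:[1/3,28/3] z:[-10/3,1] -> miss, prune

order=[0, 1, 2, 3, 6, 8, 11]  |boxes|=7  |leaves|=1  hit=P13

== RESULT ==
[0, 1, 2, 3, 6, 8, 11]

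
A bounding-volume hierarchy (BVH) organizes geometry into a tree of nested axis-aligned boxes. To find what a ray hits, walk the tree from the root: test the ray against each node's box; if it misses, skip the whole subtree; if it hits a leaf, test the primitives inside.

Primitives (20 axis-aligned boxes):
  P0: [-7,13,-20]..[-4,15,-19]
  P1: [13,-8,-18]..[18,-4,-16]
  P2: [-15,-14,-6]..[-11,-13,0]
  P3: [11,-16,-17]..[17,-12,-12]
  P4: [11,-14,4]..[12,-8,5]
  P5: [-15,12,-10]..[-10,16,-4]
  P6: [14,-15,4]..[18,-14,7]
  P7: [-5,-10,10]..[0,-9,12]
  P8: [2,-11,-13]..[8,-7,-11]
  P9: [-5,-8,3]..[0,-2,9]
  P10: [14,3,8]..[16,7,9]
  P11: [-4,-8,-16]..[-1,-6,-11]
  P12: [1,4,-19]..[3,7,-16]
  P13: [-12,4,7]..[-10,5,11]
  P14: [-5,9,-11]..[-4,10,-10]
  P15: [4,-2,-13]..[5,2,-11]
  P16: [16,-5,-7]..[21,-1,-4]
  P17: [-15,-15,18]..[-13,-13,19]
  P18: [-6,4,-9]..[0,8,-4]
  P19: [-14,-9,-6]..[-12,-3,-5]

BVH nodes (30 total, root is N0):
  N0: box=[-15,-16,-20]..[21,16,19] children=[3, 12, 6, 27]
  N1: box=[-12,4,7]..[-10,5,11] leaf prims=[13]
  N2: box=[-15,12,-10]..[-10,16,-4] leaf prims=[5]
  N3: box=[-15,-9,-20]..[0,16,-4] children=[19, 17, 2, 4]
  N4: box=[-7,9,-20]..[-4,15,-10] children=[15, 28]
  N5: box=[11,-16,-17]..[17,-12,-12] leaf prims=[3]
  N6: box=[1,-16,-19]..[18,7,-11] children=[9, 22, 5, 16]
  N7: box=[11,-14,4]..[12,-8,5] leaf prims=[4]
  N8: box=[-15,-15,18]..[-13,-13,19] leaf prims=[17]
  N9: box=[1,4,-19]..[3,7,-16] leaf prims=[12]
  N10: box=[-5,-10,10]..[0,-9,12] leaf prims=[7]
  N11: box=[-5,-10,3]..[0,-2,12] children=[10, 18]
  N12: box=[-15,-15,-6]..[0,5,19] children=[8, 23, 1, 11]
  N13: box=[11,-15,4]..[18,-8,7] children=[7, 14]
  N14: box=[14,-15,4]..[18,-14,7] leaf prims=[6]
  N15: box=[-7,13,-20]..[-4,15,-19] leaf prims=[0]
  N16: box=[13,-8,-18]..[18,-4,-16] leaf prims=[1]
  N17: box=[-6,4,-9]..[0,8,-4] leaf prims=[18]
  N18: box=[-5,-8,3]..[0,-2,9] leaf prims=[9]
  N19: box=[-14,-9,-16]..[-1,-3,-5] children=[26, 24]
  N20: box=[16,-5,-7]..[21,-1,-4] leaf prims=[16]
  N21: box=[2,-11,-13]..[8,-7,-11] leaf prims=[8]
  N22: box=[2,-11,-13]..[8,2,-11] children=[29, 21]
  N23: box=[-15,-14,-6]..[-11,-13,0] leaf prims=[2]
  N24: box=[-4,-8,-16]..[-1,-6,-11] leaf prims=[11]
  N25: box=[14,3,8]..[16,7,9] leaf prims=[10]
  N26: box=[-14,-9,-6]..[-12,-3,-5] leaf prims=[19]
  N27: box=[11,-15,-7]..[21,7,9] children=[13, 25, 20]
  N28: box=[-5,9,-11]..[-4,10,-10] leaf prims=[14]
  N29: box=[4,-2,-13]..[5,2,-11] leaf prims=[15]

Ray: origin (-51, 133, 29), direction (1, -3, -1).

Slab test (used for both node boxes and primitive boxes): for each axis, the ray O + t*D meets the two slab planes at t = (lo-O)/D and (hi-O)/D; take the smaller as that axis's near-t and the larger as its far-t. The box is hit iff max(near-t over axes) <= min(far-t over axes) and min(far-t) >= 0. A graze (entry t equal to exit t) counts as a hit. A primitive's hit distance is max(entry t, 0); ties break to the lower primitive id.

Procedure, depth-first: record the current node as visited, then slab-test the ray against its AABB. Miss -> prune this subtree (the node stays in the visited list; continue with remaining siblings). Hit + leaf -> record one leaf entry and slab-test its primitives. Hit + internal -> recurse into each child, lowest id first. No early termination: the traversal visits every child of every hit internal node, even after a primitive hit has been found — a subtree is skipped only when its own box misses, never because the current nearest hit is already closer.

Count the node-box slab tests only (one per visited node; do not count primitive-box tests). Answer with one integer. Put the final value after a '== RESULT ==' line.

Traverse from the root:
N0 x:[36,72] y:[39,149/3] z:[10,49] -> hit [39,49], descend [3, 6, 12, 27]
  N3 x:[36,51] y:[39,142/3] z:[33,49] -> hit [39,142/3], descend [2, 4, 17, 19]
    N2 x:[36,41] y:[39,121/3] z:[33,39] -> hit [39,39] leaf, test {P5@t=39}
    N4 x:[44,47] y:[118/3,124/3] z:[39,49] -> miss, prune
    N17 x:[45,51] y:[125/3,43] z:[33,38] -> miss, prune
    N19 x:[37,50] y:[136/3,142/3] z:[34,45] -> miss, prune
  N6 x:[52,69] y:[42,149/3] z:[40,48] -> miss, prune
  N12 x:[36,51] y:[128/3,148/3] z:[10,35] -> miss, prune
  N27 x:[62,72] y:[42,148/3] z:[20,36] -> miss, prune

order=[0, 3, 2, 4, 17, 19, 6, 12, 27]  |boxes|=9  |leaves|=1  hit=P5

== RESULT ==
9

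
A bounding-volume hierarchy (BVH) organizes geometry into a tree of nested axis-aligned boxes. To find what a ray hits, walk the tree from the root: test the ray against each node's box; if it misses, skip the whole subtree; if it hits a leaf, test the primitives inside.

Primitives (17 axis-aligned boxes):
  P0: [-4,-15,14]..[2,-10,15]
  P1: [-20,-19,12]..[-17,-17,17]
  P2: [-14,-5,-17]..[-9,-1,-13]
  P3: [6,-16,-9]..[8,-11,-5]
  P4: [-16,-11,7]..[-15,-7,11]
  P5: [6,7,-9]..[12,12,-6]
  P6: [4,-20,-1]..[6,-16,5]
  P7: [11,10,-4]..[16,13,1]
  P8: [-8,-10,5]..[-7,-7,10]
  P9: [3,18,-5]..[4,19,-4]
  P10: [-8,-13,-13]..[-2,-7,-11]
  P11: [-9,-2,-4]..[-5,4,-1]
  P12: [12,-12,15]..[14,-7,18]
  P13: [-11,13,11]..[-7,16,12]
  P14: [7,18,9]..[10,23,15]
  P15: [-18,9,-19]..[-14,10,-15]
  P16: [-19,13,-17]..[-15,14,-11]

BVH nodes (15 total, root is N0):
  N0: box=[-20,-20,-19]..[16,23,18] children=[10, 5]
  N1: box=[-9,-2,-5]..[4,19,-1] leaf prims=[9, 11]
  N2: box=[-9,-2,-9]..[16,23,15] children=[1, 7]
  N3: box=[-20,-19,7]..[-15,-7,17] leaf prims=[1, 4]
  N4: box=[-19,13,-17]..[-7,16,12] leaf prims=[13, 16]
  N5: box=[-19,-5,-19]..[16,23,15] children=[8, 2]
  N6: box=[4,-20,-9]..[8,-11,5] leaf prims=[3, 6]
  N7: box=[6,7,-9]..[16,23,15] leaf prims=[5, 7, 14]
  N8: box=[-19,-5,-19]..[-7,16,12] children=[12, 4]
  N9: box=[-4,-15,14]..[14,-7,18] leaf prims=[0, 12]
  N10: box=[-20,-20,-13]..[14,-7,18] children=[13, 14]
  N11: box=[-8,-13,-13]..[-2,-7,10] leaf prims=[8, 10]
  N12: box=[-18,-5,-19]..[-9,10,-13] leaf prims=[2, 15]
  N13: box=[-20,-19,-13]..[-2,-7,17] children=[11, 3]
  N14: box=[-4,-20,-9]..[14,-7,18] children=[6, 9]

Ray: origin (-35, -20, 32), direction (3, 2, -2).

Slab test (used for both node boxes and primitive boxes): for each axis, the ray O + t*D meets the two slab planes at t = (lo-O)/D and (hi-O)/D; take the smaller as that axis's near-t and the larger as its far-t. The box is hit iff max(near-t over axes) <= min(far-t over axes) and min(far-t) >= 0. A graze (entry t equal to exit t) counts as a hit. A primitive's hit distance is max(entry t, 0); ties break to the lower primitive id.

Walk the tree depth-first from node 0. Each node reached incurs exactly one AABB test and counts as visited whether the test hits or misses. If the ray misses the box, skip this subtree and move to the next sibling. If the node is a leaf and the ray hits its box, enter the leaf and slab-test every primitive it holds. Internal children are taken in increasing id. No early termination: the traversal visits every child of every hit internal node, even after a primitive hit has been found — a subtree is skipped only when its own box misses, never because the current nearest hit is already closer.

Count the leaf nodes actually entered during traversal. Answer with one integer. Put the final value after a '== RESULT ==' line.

Traverse from the root:
N0 x:[5,17] y:[0,43/2] z:[7,51/2] -> hit [7,17], descend [5, 10]
  N5 x:[16/3,17] y:[15/2,43/2] z:[17/2,51/2] -> hit [17/2,17], descend [2, 8]
    N2 x:[26/3,17] y:[9,43/2] z:[17/2,41/2] -> hit [9,17], descend [1, 7]
      N1 x:[26/3,13] y:[9,39/2] z:[33/2,37/2] -> miss, prune
      N7 x:[41/3,17] y:[27/2,43/2] z:[17/2,41/2] -> hit [41/3,17] leaf, test {P5(miss), P7@t=31/2, P14(miss)}
    N8 x:[16/3,28/3] y:[15/2,18] z:[10,51/2] -> miss, prune
  N10 x:[5,49/3] y:[0,13/2] z:[7,45/2] -> miss, prune

order=[0, 5, 2, 1, 7, 8, 10]  |boxes|=7  |leaves|=1  hit=P7

== RESULT ==
1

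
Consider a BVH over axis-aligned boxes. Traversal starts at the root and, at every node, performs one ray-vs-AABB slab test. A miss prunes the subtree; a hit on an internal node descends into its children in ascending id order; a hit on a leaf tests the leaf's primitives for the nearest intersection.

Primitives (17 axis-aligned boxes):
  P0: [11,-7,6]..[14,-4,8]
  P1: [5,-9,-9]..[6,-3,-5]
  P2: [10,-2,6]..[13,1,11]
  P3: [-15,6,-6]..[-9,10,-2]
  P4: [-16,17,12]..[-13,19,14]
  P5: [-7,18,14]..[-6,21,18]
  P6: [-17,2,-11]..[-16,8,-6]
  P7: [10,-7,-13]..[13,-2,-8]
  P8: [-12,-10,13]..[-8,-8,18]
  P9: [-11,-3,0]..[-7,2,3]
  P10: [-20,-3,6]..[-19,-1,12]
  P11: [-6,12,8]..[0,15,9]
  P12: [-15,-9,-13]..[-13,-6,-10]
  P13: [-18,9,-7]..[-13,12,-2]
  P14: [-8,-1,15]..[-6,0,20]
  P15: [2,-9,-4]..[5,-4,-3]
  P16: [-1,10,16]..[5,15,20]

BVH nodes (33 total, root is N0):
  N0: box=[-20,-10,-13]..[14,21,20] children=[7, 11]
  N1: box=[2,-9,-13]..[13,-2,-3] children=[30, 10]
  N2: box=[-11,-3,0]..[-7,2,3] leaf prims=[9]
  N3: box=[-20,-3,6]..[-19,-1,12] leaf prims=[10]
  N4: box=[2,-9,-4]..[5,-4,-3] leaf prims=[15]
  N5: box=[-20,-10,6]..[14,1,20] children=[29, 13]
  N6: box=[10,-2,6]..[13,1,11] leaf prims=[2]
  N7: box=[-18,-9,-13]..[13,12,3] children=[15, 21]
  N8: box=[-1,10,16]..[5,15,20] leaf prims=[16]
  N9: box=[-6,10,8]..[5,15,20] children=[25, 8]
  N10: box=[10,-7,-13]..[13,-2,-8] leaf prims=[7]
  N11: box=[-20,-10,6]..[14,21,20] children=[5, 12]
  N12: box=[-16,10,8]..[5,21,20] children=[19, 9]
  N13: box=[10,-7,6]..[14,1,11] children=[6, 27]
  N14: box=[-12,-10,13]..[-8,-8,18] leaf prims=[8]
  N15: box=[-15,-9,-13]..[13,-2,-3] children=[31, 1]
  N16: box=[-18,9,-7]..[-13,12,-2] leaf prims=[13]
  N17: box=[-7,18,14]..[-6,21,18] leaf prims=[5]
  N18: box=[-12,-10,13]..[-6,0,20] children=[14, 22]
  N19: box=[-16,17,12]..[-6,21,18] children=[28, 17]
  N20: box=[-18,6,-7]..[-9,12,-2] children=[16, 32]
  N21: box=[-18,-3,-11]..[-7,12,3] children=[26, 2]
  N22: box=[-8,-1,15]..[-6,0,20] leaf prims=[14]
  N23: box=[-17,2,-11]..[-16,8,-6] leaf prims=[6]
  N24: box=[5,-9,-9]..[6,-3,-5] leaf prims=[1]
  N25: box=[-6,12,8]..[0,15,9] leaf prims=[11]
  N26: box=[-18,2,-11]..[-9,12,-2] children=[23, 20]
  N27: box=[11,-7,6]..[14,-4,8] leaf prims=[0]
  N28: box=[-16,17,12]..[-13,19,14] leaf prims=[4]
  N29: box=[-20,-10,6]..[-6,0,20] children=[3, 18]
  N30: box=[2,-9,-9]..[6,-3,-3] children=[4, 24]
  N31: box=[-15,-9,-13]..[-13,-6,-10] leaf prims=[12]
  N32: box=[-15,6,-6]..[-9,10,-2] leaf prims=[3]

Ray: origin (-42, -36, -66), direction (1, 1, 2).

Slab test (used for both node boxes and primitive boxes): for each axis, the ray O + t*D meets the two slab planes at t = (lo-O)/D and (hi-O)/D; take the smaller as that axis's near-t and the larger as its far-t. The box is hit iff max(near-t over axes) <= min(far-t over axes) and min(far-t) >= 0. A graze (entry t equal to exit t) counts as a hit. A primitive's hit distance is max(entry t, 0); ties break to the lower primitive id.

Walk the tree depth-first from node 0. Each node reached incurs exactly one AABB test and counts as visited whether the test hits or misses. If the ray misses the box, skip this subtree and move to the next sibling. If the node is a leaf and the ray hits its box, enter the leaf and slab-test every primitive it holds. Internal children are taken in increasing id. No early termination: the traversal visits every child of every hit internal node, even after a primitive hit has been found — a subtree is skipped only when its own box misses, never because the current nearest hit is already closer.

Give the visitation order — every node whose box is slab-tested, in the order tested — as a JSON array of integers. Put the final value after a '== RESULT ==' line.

Trace the traversal:
N0 x:[22,56] y:[26,57] z:[53/2,43] -> hit [53/2,43], descend [7, 11]
  N7 x:[24,55] y:[27,48] z:[53/2,69/2] -> hit [27,69/2], descend [15, 21]
    N15 x:[27,55] y:[27,34] z:[53/2,63/2] -> hit [27,63/2], descend [1, 31]
      N1 x:[44,55] y:[27,34] z:[53/2,63/2] -> miss, prune
      N31 x:[27,29] y:[27,30] z:[53/2,28] -> hit [27,28] leaf, test {P12@t=27}
    N21 x:[24,35] y:[33,48] z:[55/2,69/2] -> hit [33,69/2], descend [2, 26]
      N2 x:[31,35] y:[33,38] z:[33,69/2] -> hit [33,69/2] leaf, test {P9@t=33}
      N26 x:[24,33] y:[38,48] z:[55/2,32] -> miss, prune
  N11 x:[22,56] y:[26,57] z:[36,43] -> hit [36,43], descend [5, 12]
    N5 x:[22,56] y:[26,37] z:[36,43] -> hit [36,37], descend [13, 29]
      N13 x:[52,56] y:[29,37] z:[36,77/2] -> miss, prune
      N29 x:[22,36] y:[26,36] z:[36,43] -> hit [36,36], descend [3, 18]
        N3 x:[22,23] y:[33,35] z:[36,39] -> miss, prune
        N18 x:[30,36] y:[26,36] z:[79/2,43] -> miss, prune
    N12 x:[26,47] y:[46,57] z:[37,43] -> miss, prune

order=[0, 7, 15, 1, 31, 21, 2, 26, 11, 5, 13, 29, 3, 18, 12]  |boxes|=15  |leaves|=2  hit=P12

== RESULT ==
[0, 7, 15, 1, 31, 21, 2, 26, 11, 5, 13, 29, 3, 18, 12]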